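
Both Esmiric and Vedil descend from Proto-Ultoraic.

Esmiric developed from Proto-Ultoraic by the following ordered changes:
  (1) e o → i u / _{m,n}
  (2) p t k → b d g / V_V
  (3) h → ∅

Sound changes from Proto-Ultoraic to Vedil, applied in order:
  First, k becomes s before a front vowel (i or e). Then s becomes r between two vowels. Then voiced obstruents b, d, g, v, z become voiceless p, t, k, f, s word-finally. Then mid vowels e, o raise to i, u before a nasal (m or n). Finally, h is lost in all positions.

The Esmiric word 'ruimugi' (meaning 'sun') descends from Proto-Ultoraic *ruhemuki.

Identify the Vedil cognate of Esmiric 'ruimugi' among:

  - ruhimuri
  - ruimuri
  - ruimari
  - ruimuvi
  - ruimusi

ruimuri

Vedil: *ruhemuki
  ruhemuki → ruhemusi   [palatalisation]
  ruhemusi → ruhemuri   [rhotacism]
  ruhemuri (rule 3 does not apply)
  ruhemuri → ruhimuri   [pre-nasal raising]
  ruhimuri → ruimuri   [h-loss]
  giving Vedil ruimuri.
Only 'ruimuri' matches the regular Vedil development of *ruhemuki.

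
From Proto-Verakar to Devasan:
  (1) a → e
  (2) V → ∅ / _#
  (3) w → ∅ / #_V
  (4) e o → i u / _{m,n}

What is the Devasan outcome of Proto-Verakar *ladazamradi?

Devasan: *ladazamradi > ledezemredi > ledezemred > ledezimred  (by vowel merger, apocope, pre-nasal raising)

ledezimred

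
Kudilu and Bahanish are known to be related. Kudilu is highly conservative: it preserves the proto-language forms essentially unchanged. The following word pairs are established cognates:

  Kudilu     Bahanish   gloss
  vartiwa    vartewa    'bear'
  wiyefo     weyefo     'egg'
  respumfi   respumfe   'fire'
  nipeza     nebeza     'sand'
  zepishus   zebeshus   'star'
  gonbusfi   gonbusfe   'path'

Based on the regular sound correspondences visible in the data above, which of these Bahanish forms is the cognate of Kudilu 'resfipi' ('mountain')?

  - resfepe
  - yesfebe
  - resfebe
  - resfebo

nipeza ~ nebeza — Kudilu i corresponds to Bahanish e after a consonant, before a labial obstruent.
zepishus ~ zebeshus — Kudilu p corresponds to Bahanish b between vowels (before a front vowel).
respumfi ~ respumfe, gonbusfi ~ gonbusfe — Kudilu i corresponds to Bahanish e word-finally.
Applying these to Kudilu 'resfipi':
  resfipi → resfepi   (i→e after a consonant, before a labial obstruent)
  resfepi → resfebi   (p→b between vowels (before a front vowel))
  resfebi → resfebe   (i→e word-finally)
So the Bahanish cognate is 'resfebe'.

resfebe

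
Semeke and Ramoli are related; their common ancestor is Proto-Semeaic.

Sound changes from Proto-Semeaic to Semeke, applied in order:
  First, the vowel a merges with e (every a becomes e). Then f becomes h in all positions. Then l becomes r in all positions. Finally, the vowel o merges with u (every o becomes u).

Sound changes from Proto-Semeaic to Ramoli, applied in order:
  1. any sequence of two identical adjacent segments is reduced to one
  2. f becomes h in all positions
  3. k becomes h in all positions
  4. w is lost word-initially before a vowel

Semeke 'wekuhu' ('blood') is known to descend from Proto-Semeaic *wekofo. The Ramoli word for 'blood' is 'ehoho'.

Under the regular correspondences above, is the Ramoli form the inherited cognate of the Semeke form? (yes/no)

yes

Derive the expected Ramoli reflex of *wekofo:
Ramoli: *wekofo
  wekofo (rule 1 does not apply)
  wekofo → wekoho   [unconditioned shift]
  wekoho → wehoho   [unconditioned shift]
  wehoho → ehoho   [glide loss]
  giving Ramoli ehoho.
Ramoli 'ehoho' matches the regular reflex exactly, so the pair is cognate.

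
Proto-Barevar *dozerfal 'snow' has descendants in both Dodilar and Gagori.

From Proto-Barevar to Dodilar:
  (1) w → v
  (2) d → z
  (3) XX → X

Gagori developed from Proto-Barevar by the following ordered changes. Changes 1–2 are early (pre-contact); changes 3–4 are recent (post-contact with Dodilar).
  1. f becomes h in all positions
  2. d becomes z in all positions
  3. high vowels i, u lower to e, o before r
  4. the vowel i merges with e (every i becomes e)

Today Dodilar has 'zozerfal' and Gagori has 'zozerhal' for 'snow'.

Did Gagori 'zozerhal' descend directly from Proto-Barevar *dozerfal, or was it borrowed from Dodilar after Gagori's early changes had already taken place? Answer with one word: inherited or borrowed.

inherited

If inherited, *dozerfal would pass through all of Gagori's changes:
Gagori: *dozerfal > dozerhal > zozerhal  (by unconditioned shift, unconditioned shift)
If borrowed from Dodilar 'zozerfal' after the early changes, it would undergo only the recent ones:
  rule 3 (pre-rhotic lowering): no change (zozerfal)
  rule 4 (vowel merger): no change (zozerfal)
  ⇒ as a loan: zozerfal
Gagori 'zozerhal' matches the inherited outcome exactly, so it is an inherited cognate, not a loan.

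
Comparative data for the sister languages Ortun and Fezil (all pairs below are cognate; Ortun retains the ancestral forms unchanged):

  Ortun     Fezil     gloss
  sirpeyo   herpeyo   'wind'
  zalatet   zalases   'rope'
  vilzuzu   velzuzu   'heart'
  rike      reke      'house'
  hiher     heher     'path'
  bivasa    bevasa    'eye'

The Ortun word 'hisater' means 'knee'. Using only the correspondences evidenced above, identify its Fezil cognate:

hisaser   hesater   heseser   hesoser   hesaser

hesaser

vilzuzu ~ velzuzu, rike ~ reke — Ortun i corresponds to Fezil e after a consonant, before a consonant other than r, m, n, p, b, f, v.
zalatet ~ zalases — Ortun t corresponds to Fezil s between vowels (before a front vowel).
Applying these to Ortun 'hisater':
  hisater → hesater   (i→e after a consonant, before a consonant other than r, m, n, p, b, f, v)
  hesater → hesaser   (t→s between vowels (before a front vowel))
So the Fezil cognate is 'hesaser'.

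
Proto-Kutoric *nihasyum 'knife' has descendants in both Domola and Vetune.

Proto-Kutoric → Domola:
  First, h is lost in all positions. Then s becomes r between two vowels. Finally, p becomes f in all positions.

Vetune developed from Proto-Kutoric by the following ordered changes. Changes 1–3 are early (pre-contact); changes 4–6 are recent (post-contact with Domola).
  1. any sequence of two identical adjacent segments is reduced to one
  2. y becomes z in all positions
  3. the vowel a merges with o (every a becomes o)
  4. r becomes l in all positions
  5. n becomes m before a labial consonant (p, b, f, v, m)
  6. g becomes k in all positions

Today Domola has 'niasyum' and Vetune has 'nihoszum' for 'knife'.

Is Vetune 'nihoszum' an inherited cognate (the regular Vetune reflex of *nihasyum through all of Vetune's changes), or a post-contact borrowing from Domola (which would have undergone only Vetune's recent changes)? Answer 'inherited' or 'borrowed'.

If inherited, *nihasyum would pass through all of Vetune's changes:
Vetune: start from *nihasyum.
  rule 1: no change — nihasyum
  rule 2 (unconditioned shift): nihasyum → nihaszum
  rule 3 (vowel merger): nihaszum → nihoszum
  rule 4: no change — nihoszum
  rule 5: no change — nihoszum
  rule 6: no change — nihoszum
  ⇒ Vetune nihoszum
If borrowed from Domola 'niasyum' after the early changes, it would undergo only the recent ones:
  rule 4 (unconditioned shift): no change (niasyum)
  rule 5 (nasal place assimilation): no change (niasyum)
  rule 6 (unconditioned shift): no change (niasyum)
  ⇒ as a loan: niasyum
Vetune 'nihoszum' matches the inherited outcome exactly, so it is an inherited cognate, not a loan.

inherited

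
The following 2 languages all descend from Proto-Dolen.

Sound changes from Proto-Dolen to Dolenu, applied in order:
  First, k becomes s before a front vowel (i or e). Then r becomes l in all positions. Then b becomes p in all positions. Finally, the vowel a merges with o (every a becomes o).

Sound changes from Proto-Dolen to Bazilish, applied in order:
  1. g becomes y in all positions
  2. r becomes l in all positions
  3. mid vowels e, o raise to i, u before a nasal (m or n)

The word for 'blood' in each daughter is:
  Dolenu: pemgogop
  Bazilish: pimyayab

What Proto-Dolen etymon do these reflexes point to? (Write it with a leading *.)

*pemgagab

Position 4: Dolenu has g, Bazilish has y. Dolenu preserves g here (none of its changes turn any other segment into g), so the proto-segment is *g.
Position 5: Dolenu has o, Bazilish has a. Bazilish preserves a here (none of its changes turn any other segment into a), so the proto-segment is *a.
Position 6: Dolenu has g, Bazilish has y. Dolenu preserves g here (none of its changes turn any other segment into g), so the proto-segment is *g.
Verify the candidate proto-form against each daughter:
Dolenu: *pemgagab
  pemgagab (rule 1 does not apply)
  pemgagab (rule 2 does not apply)
  pemgagab → pemgagap   [unconditioned shift]
  pemgagap → pemgogop   [vowel merger]
  giving Dolenu pemgogop.
Bazilish: *pemgagab
  pemgagab → pemyayab   [unconditioned shift]
  pemyayab (rule 2 does not apply)
  pemyayab → pimyayab   [pre-nasal raising]
  giving Bazilish pimyayab.
No other proto-form is consistent with every reflex, so the reconstruction is *pemgagab.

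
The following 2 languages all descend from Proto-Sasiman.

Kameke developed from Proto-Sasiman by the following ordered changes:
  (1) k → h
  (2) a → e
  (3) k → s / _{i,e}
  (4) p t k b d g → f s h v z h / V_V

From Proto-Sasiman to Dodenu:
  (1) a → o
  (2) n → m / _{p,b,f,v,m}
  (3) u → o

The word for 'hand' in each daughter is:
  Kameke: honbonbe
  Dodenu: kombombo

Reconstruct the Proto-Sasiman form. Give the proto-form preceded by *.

*konbonba

Position 1: Kameke has h, Dodenu has k. Dodenu preserves k here (none of its changes turn any other segment into k), so the proto-segment is *k.
Position 6: Kameke has n, Dodenu has m. Kameke preserves n here (none of its changes turn any other segment into n), so the proto-segment is *n.
Continuing position by position gives *konbonba; check it forward:
Kameke: start from *konbonba.
  rule 1 (unconditioned shift): konbonba → honbonba
  rule 2 (vowel merger): honbonba → honbonbe
  rule 3: no change — honbonbe
  rule 4: no change — honbonbe
  ⇒ Kameke honbonbe
Dodenu: *konbonba > konbonbo > kombombo  (by vowel merger, nasal place assimilation)
Only *konbonba yields all of Kameke honbonbe, Dodenu kombombo.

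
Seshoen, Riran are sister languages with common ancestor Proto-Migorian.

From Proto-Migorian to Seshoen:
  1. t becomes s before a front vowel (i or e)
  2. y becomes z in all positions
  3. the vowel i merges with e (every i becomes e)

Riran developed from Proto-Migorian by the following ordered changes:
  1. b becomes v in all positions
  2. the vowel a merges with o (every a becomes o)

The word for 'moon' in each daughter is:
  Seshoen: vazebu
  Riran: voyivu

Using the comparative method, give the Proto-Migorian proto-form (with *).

Position 4: Seshoen has e, Riran has i. Riran preserves i here (none of its changes turn any other segment into i), so the proto-segment is *i.
Position 5: Seshoen has b, Riran has v. Seshoen preserves b here (none of its changes turn any other segment into b), so the proto-segment is *b.
Continuing position by position gives *vayibu; check it forward:
Seshoen: *vayibu > vazibu > vazebu  (by unconditioned shift, vowel merger)
Riran: start from *vayibu.
  rule 1 (unconditioned shift): vayibu → vayivu
  rule 2 (vowel merger): vayivu → voyivu
  ⇒ Riran voyivu
*vayibu is the unique common source.

*vayibu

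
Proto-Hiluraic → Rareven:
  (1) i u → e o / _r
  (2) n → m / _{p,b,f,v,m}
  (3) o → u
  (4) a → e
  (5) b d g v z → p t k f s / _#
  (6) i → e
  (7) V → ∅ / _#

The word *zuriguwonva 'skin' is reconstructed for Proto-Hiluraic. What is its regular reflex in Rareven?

zureguwumv

Rareven: *zuriguwonva
  zuriguwonva → zoriguwonva   [pre-rhotic lowering]
  zoriguwonva → zoriguwomva   [nasal place assimilation]
  zoriguwomva → zuriguwumva   [vowel merger]
  zuriguwumva → zuriguwumve   [vowel merger]
  zuriguwumve (rule 5 does not apply)
  zuriguwumve → zureguwumve   [vowel merger]
  zureguwumve → zureguwumv   [apocope]
  giving Rareven zureguwumv.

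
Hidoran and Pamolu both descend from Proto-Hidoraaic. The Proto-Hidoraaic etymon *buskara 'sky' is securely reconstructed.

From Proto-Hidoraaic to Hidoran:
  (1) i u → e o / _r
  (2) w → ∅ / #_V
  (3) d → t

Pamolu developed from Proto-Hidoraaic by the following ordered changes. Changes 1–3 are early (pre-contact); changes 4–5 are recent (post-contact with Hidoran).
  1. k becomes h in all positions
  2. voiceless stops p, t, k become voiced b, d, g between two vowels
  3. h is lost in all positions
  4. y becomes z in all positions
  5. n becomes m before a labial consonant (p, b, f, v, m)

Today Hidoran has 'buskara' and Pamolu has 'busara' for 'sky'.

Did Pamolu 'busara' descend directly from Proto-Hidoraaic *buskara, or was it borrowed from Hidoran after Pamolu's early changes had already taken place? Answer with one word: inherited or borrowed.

If inherited, *buskara would pass through all of Pamolu's changes:
Pamolu: *buskara > bushara > busara  (by unconditioned shift, h-loss)
If borrowed from Hidoran 'buskara' after the early changes, it would undergo only the recent ones:
  rule 4 (unconditioned shift): no change (buskara)
  rule 5 (nasal place assimilation): no change (buskara)
  ⇒ as a loan: buskara
Pamolu 'busara' matches the inherited outcome exactly, so it is an inherited cognate, not a loan.

inherited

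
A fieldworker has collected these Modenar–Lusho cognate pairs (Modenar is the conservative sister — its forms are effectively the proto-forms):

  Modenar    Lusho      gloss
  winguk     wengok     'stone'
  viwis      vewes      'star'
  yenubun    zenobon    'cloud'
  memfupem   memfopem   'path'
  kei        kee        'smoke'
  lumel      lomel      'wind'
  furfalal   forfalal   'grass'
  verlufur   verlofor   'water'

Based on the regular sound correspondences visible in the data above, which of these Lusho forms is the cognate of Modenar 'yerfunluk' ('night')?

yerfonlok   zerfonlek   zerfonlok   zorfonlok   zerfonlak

yenubun ~ zenobon — Modenar y corresponds to Lusho z word-initially before a front vowel.
yenubun ~ zenobon — Modenar u corresponds to Lusho o after a consonant, before a nasal.
winguk ~ wengok — Modenar u corresponds to Lusho o after a consonant, before a consonant other than r, m, n, p, b, f, v.
Applying these to Modenar 'yerfunluk':
  yerfunluk → zerfunluk   (y→z word-initially before a front vowel)
  zerfunluk → zerfonluk   (u→o after a consonant, before a nasal)
  zerfonluk → zerfonlok   (u→o after a consonant, before a consonant other than r, m, n, p, b, f, v)
So the Lusho cognate is 'zerfonlok'.

zerfonlok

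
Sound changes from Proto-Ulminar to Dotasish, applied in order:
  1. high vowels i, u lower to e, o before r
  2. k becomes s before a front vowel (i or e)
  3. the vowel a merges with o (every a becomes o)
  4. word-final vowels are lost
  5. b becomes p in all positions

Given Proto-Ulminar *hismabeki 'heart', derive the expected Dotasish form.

Dotasish: *hismabeki
  hismabeki (rule 1 does not apply)
  hismabeki → hismabesi   [palatalisation]
  hismabesi → hismobesi   [vowel merger]
  hismobesi → hismobes   [apocope]
  hismobes → hismopes   [unconditioned shift]
  giving Dotasish hismopes.

hismopes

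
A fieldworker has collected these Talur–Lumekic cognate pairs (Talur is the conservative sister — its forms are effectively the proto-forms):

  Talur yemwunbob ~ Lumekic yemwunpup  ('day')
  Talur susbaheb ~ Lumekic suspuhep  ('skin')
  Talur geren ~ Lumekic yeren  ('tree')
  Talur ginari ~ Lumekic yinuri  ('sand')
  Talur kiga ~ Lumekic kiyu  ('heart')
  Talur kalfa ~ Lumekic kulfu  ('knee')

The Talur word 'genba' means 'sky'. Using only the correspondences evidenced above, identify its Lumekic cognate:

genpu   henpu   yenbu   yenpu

geren ~ yeren — Talur g corresponds to Lumekic y word-initially before a front vowel.
susbaheb ~ suspuhep — Talur b corresponds to Lumekic p after a consonant, before a back vowel.
kiga ~ kiyu, kalfa ~ kulfu — Talur a corresponds to Lumekic u word-finally.
Applying these to Talur 'genba':
  genba → yenba   (g→y word-initially before a front vowel)
  yenba → yenpa   (b→p after a consonant, before a back vowel)
  yenpa → yenpu   (a→u word-finally)
So the Lumekic cognate is 'yenpu'.

yenpu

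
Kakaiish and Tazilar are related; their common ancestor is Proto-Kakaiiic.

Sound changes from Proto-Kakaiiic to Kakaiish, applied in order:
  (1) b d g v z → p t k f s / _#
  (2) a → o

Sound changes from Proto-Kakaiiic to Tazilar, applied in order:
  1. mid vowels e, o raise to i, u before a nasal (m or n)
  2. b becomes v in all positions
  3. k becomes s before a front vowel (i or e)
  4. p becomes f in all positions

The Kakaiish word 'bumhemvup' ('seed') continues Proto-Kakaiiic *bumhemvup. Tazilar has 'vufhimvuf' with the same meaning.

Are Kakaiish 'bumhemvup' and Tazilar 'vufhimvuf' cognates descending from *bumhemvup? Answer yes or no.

Derive the expected Tazilar reflex of *bumhemvup:
Tazilar: *bumhemvup > bumhimvup > vumhimvup > vumhimvuf  (by pre-nasal raising, unconditioned shift, unconditioned shift)
The regular Tazilar reflex would be 'vumhimvuf', but the attested form is 'vufhimvuf'. The correspondence is irregular, so they are not cognates (the Tazilar form has a different source).

no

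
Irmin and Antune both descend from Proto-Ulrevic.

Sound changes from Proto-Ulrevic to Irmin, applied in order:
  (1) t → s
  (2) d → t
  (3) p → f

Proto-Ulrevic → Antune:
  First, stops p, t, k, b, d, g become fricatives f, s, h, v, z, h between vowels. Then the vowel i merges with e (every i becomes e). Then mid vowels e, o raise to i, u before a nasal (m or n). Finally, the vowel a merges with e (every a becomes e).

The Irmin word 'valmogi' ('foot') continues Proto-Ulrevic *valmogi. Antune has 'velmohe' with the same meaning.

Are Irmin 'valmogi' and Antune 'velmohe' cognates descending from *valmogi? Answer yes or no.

Derive the expected Antune reflex of *valmogi:
Antune: *valmogi
  valmogi → valmohi   [intervocalic lenition]
  valmohi → valmohe   [vowel merger]
  valmohe (rule 3 does not apply)
  valmohe → velmohe   [vowel merger]
  giving Antune velmohe.
Antune 'velmohe' matches the regular reflex exactly, so the pair is cognate.

yes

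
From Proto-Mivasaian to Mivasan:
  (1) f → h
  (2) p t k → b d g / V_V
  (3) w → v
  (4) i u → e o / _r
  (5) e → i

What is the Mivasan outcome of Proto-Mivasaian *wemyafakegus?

vimyahagigus

Mivasan: *wemyafakegus > wemyahakegus > wemyahagegus > vemyahagegus > vimyahagigus  (by unconditioned shift, intervocalic voicing, unconditioned shift, vowel merger)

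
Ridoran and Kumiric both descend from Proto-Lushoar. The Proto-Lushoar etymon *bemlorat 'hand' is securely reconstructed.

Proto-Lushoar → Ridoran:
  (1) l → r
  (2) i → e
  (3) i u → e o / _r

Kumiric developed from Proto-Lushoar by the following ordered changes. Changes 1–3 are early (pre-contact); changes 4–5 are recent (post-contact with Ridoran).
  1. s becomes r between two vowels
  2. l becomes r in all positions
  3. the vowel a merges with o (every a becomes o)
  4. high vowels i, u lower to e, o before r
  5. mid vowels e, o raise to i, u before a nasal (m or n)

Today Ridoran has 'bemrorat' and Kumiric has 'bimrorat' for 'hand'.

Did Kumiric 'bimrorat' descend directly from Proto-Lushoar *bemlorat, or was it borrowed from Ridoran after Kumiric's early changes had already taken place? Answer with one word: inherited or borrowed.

borrowed

If inherited, *bemlorat would pass through all of Kumiric's changes:
Kumiric: start from *bemlorat.
  rule 1: no change — bemlorat
  rule 2 (unconditioned shift): bemlorat → bemrorat
  rule 3 (vowel merger): bemrorat → bemrorot
  rule 4: no change — bemrorot
  rule 5 (pre-nasal raising): bemrorot → bimrorot
  ⇒ Kumiric bimrorot
If borrowed from Ridoran 'bemrorat' after the early changes, it would undergo only the recent ones:
  rule 4 (pre-rhotic lowering): no change (bemrorat)
  rule 5 (pre-nasal raising): bemrorat → bimrorat
  ⇒ as a loan: bimrorat
Kumiric 'bimrorat' matches the loan outcome 'bimrorat', not the inherited 'bimrorot' — it skipped the early Kumiric changes, so it was borrowed from Ridoran.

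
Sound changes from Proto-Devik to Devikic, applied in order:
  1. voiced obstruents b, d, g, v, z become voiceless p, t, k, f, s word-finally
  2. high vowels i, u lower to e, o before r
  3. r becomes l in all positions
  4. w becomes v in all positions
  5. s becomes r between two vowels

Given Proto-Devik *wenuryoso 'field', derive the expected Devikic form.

venolyoro

Devikic: start from *wenuryoso.
  rule 1: no change — wenuryoso
  rule 2 (pre-rhotic lowering): wenuryoso → wenoryoso
  rule 3 (unconditioned shift): wenoryoso → wenolyoso
  rule 4 (unconditioned shift): wenolyoso → venolyoso
  rule 5 (rhotacism): venolyoso → venolyoro
  ⇒ Devikic venolyoro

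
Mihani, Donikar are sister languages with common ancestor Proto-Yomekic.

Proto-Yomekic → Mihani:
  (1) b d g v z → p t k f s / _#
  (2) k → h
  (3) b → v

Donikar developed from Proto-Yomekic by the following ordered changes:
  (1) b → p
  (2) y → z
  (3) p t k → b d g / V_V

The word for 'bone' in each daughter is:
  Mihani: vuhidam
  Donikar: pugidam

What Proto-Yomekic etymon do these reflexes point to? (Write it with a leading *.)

*bukidam

Position 3: Mihani has h, Donikar has g. Taking the neighbouring segments as reconstructed: Mihani h could go back to *k or *h; Donikar g could go back to *k or *g — the one source consistent with every daughter is *k.
Position 1: Mihani has v, Donikar has p. Taking the neighbouring segments as reconstructed: Mihani v could go back to *b or *v; Donikar p could go back to *p or *b — the one source consistent with every daughter is *b.
This points to *bukidam. Verify forward in each daughter:
Mihani: *bukidam
  bukidam (rule 1 does not apply)
  bukidam → buhidam   [unconditioned shift]
  buhidam → vuhidam   [unconditioned shift]
  giving Mihani vuhidam.
Donikar: *bukidam
  bukidam → pukidam   [unconditioned shift]
  pukidam (rule 2 does not apply)
  pukidam → pugidam   [intervocalic voicing]
  giving Donikar pugidam.
No other proto-form is consistent with every reflex, so the reconstruction is *bukidam.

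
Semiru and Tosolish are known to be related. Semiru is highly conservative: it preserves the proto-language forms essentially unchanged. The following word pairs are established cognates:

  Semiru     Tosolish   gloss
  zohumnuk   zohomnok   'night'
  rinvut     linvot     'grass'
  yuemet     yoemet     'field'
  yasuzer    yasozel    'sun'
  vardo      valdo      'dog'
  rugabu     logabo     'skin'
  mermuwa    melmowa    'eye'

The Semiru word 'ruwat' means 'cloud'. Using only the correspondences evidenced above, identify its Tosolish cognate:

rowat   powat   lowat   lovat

lowat

rugabu ~ logabo — Semiru r corresponds to Tosolish l word-initially before a back vowel.
zohumnuk ~ zohomnok, rinvut ~ linvot — Semiru u corresponds to Tosolish o after a consonant, before a consonant other than r, m, n, p, b, f, v.
Applying these to Semiru 'ruwat':
  ruwat → luwat   (r→l word-initially before a back vowel)
  luwat → lowat   (u→o after a consonant, before a consonant other than r, m, n, p, b, f, v)
So the Tosolish cognate is 'lowat'.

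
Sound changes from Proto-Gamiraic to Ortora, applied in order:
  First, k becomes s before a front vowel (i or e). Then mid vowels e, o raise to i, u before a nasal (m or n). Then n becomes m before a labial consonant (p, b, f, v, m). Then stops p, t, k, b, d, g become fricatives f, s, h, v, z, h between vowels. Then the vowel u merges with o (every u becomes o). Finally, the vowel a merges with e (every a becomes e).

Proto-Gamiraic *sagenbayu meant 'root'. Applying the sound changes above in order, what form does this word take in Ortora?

sehimbeyo

Ortora: start from *sagenbayu.
  rule 1: no change — sagenbayu
  rule 2 (pre-nasal raising): sagenbayu → saginbayu
  rule 3 (nasal place assimilation): saginbayu → sagimbayu
  rule 4 (intervocalic lenition): sagimbayu → sahimbayu
  rule 5 (vowel merger): sahimbayu → sahimbayo
  rule 6 (vowel merger): sahimbayo → sehimbeyo
  ⇒ Ortora sehimbeyo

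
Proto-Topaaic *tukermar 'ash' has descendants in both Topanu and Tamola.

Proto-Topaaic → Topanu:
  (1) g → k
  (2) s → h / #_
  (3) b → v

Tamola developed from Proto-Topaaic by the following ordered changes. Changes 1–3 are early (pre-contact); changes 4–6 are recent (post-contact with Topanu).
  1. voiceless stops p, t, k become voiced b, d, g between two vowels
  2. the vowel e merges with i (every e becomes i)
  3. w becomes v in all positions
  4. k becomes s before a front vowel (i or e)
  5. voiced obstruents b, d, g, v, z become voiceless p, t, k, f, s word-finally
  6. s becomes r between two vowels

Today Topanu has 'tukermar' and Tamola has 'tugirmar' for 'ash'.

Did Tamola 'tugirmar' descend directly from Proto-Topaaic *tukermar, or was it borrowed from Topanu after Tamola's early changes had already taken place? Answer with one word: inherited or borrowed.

inherited

If inherited, *tukermar would pass through all of Tamola's changes:
Tamola: start from *tukermar.
  rule 1 (intervocalic voicing): tukermar → tugermar
  rule 2 (vowel merger): tugermar → tugirmar
  rule 3: no change — tugirmar
  rule 4: no change — tugirmar
  rule 5: no change — tugirmar
  rule 6: no change — tugirmar
  ⇒ Tamola tugirmar
If borrowed from Topanu 'tukermar' after the early changes, it would undergo only the recent ones:
  rule 4 (palatalisation): tukermar → tusermar
  rule 5 (final devoicing): no change (tusermar)
  rule 6 (rhotacism): tusermar → turermar
  ⇒ as a loan: turermar
Tamola 'tugirmar' matches the inherited outcome exactly, so it is an inherited cognate, not a loan.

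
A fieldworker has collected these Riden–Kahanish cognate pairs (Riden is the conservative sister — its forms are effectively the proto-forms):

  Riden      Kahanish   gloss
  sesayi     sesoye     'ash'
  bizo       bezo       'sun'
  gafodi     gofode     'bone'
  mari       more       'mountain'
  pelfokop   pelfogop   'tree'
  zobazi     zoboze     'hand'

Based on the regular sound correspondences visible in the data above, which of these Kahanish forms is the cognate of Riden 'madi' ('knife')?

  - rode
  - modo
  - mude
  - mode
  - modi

sesayi ~ sesoye, zobazi ~ zoboze — Riden a corresponds to Kahanish o after a consonant, before a consonant other than r, m, n, p, b, f, v.
sesayi ~ sesoye, gafodi ~ gofode — Riden i corresponds to Kahanish e word-finally.
Applying these to Riden 'madi':
  madi → modi   (a→o after a consonant, before a consonant other than r, m, n, p, b, f, v)
  modi → mode   (i→e word-finally)
So the Kahanish cognate is 'mode'.

mode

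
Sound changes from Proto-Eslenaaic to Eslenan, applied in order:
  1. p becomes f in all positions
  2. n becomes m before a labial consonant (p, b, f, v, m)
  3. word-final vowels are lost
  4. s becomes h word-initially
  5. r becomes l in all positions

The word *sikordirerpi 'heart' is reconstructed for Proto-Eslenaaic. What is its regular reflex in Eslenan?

Eslenan: *sikordirerpi > sikordirerfi > sikordirerf > hikordirerf > hikoldilelf  (by unconditioned shift, apocope, debuccalisation, unconditioned shift)

hikoldilelf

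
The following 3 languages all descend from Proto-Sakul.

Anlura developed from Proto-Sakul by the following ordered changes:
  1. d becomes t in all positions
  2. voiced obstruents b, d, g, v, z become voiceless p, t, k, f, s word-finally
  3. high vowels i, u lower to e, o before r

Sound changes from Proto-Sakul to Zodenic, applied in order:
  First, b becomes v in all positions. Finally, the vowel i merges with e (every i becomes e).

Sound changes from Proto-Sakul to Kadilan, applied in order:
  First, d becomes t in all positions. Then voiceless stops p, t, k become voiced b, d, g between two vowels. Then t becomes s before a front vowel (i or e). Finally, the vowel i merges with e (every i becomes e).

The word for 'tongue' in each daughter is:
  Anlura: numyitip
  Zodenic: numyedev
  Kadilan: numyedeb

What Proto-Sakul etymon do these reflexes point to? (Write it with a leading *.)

Position 7: Anlura has i, Zodenic has e, Kadilan has e. Anlura preserves i here (none of its changes turn any other segment into i), so the proto-segment is *i.
Position 5: Anlura has i, Zodenic has e, Kadilan has e. Anlura preserves i here (none of its changes turn any other segment into i), so the proto-segment is *i.
Continuing position by position gives *numyidib; check it forward:
Anlura: *numyidib
  numyidib → numyitib   [unconditioned shift]
  numyitib → numyitip   [final devoicing]
  numyitip (rule 3 does not apply)
  giving Anlura numyitip.
Zodenic: *numyidib > numyidiv > numyedev  (by unconditioned shift, vowel merger)
Kadilan: *numyidib
  numyidib → numyitib   [unconditioned shift]
  numyitib → numyidib   [intervocalic voicing]
  numyidib (rule 3 does not apply)
  numyidib → numyedeb   [vowel merger]
  giving Kadilan numyedeb.
*numyidib is the unique common source.

*numyidib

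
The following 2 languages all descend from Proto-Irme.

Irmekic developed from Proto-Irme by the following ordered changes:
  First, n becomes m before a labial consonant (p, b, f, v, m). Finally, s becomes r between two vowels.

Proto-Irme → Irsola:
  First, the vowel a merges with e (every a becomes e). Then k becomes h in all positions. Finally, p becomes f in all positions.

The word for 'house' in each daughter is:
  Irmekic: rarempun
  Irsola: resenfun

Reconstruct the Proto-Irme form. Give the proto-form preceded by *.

*rasenpun

Position 3: Irmekic has r, Irsola has s. Irsola preserves s here (none of its changes turn any other segment into s), so the proto-segment is *s.
Position 6: Irmekic has p, Irsola has f. Irmekic preserves p here (none of its changes turn any other segment into p), so the proto-segment is *p.
This points to *rasenpun. Verify forward in each daughter:
Irmekic: *rasenpun
  rasenpun → rasempun   [nasal place assimilation]
  rasempun → rarempun   [rhotacism]
  giving Irmekic rarempun.
Irsola: *rasenpun
  rasenpun → resenpun   [vowel merger]
  resenpun (rule 2 does not apply)
  resenpun → resenfun   [unconditioned shift]
  giving Irsola resenfun.
No other proto-form is consistent with every reflex, so the reconstruction is *rasenpun.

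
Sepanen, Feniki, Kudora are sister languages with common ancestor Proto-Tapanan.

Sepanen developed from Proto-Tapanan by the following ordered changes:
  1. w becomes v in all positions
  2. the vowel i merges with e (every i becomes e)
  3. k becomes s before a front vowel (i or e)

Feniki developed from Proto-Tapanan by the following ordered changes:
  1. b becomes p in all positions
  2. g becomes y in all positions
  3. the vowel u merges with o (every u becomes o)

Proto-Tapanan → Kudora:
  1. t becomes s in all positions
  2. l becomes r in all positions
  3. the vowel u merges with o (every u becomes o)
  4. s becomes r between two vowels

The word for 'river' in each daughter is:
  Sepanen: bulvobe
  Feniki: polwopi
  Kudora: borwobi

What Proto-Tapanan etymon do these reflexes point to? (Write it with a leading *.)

Position 1: Sepanen has b, Feniki has p, Kudora has b. Sepanen preserves b here (none of its changes turn any other segment into b), so the proto-segment is *b.
Position 6: Sepanen has b, Feniki has p, Kudora has b. Sepanen preserves b here (none of its changes turn any other segment into b), so the proto-segment is *b.
This points to *bulwobi. Verify forward in each daughter:
Sepanen: *bulwobi
  bulwobi → bulvobi   [unconditioned shift]
  bulvobi → bulvobe   [vowel merger]
  bulvobe (rule 3 does not apply)
  giving Sepanen bulvobe.
Feniki: start from *bulwobi.
  rule 1 (unconditioned shift): bulwobi → pulwopi
  rule 2: no change — pulwopi
  rule 3 (vowel merger): pulwopi → polwopi
  ⇒ Feniki polwopi
Kudora: *bulwobi
  bulwobi (rule 1 does not apply)
  bulwobi → burwobi   [unconditioned shift]
  burwobi → borwobi   [vowel merger]
  borwobi (rule 4 does not apply)
  giving Kudora borwobi.
*bulwobi is the unique common source.

*bulwobi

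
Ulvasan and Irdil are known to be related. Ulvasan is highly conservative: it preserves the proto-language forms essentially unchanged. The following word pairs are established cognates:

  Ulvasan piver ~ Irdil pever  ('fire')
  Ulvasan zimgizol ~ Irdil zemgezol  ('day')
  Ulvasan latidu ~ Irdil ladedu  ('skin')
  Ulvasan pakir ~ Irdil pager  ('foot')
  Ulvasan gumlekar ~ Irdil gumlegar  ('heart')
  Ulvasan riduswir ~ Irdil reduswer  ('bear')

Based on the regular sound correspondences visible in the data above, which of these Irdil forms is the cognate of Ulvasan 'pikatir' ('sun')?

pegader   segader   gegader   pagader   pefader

zimgizol ~ zemgezol, latidu ~ ladedu — Ulvasan i corresponds to Irdil e after a consonant, before a consonant other than r, m, n, p, b, f, v.
gumlekar ~ gumlegar — Ulvasan k corresponds to Irdil g between vowels (before a back vowel).
latidu ~ ladedu — Ulvasan t corresponds to Irdil d between vowels (before a front vowel).
pakir ~ pager, riduswir ~ reduswer — Ulvasan i corresponds to Irdil e after a consonant, before r.
Applying these to Ulvasan 'pikatir':
  pikatir → pekatir   (i→e after a consonant, before a consonant other than r, m, n, p, b, f, v)
  pekatir → pegatir   (k→g between vowels (before a back vowel))
  pegatir → pegadir   (t→d between vowels (before a front vowel))
  pegadir → pegader   (i→e after a consonant, before r)
So the Irdil cognate is 'pegader'.

pegader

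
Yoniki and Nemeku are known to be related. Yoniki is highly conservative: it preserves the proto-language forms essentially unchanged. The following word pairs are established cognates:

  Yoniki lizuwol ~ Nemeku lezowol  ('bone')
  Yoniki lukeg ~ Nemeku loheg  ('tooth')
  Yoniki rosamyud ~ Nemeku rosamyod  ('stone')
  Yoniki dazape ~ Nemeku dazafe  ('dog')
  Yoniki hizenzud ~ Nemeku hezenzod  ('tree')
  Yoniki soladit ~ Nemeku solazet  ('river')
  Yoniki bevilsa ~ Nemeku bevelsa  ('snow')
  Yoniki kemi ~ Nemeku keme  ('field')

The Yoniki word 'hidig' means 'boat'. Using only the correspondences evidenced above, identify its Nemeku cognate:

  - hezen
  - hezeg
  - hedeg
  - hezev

lizuwol ~ lezowol, hizenzud ~ hezenzod — Yoniki i corresponds to Nemeku e after a consonant, before a consonant other than r, m, n, p, b, f, v.
soladit ~ solazet — Yoniki d corresponds to Nemeku z between vowels (before a front vowel).
Applying these to Yoniki 'hidig':
  hidig → hedig   (i→e after a consonant, before a consonant other than r, m, n, p, b, f, v)
  hedig → hezig   (d→z between vowels (before a front vowel))
  hezig → hezeg   (i→e after a consonant, before a consonant other than r, m, n, p, b, f, v)
So the Nemeku cognate is 'hezeg'.

hezeg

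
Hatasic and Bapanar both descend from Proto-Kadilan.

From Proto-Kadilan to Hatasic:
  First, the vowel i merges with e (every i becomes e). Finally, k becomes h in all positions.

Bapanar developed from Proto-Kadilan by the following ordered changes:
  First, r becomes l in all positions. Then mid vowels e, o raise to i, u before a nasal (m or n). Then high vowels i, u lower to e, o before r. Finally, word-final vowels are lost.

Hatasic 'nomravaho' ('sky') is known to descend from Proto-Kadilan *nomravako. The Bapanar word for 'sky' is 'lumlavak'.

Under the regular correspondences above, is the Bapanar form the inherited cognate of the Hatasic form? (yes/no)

no

Derive the expected Bapanar reflex of *nomravako:
Bapanar: *nomravako > nomlavako > numlavako > numlavak  (by unconditioned shift, pre-nasal raising, apocope)
The regular Bapanar reflex would be 'numlavak', but the attested form is 'lumlavak'. The correspondence is irregular, so they are not cognates (the Bapanar form has a different source).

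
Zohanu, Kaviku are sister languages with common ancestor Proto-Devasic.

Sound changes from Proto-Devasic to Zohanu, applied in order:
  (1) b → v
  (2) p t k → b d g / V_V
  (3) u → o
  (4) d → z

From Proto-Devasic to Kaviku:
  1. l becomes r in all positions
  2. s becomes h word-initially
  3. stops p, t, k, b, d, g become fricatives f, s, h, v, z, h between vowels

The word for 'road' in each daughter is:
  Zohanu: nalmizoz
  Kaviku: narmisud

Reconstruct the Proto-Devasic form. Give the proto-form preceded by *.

Position 8: Zohanu has z, Kaviku has d. Kaviku preserves d here (none of its changes turn any other segment into d), so the proto-segment is *d.
Position 3: Zohanu has l, Kaviku has r. Zohanu preserves l here (none of its changes turn any other segment into l), so the proto-segment is *l.
Position 7: Zohanu has o, Kaviku has u. Kaviku preserves u here (none of its changes turn any other segment into u), so the proto-segment is *u.
This points to *nalmitud. Verify forward in each daughter:
Zohanu: *nalmitud > nalmidud > nalmidod > nalmizoz  (by intervocalic voicing, vowel merger, unconditioned shift)
Kaviku: start from *nalmitud.
  rule 1 (unconditioned shift): nalmitud → narmitud
  rule 2: no change — narmitud
  rule 3 (intervocalic lenition): narmitud → narmisud
  ⇒ Kaviku narmisud
Only *nalmitud yields all of Zohanu nalmizoz, Kaviku narmisud.

*nalmitud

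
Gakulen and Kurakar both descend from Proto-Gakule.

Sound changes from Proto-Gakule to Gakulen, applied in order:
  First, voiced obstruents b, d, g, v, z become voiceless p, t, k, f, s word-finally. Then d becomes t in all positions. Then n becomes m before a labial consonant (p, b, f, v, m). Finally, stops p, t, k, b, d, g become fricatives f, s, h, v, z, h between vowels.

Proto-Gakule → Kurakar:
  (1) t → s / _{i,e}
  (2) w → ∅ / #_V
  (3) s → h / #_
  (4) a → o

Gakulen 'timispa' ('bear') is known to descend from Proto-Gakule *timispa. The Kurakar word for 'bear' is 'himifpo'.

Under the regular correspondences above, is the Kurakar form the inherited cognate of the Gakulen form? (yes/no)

no

Derive the expected Kurakar reflex of *timispa:
Kurakar: *timispa
  timispa → simispa   [palatalisation]
  simispa (rule 2 does not apply)
  simispa → himispa   [debuccalisation]
  himispa → himispo   [vowel merger]
  giving Kurakar himispo.
The regular Kurakar reflex would be 'himispo', but the attested form is 'himifpo'. The correspondence is irregular, so they are not cognates (the Kurakar form has a different source).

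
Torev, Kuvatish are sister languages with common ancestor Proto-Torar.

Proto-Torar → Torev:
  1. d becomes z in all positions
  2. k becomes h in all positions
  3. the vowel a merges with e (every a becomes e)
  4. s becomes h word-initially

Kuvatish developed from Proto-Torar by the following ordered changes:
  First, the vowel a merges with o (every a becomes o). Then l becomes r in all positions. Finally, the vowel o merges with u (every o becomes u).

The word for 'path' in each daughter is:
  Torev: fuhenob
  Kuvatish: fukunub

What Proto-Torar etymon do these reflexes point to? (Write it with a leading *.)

*fukanob

Position 4: Torev has e, Kuvatish has u. Taking the neighbouring segments as reconstructed: Torev e could go back to *a or *e; Kuvatish u could go back to *a or *o or *u — the one source consistent with every daughter is *a.
Position 3: Torev has h, Kuvatish has k. Kuvatish preserves k here (none of its changes turn any other segment into k), so the proto-segment is *k.
Position 6: Torev has o, Kuvatish has u. Torev preserves o here (none of its changes turn any other segment into o), so the proto-segment is *o.
Continuing position by position gives *fukanob; check it forward:
Torev: *fukanob
  fukanob (rule 1 does not apply)
  fukanob → fuhanob   [unconditioned shift]
  fuhanob → fuhenob   [vowel merger]
  fuhenob (rule 4 does not apply)
  giving Torev fuhenob.
Kuvatish: *fukanob
  fukanob → fukonob   [vowel merger]
  fukonob (rule 2 does not apply)
  fukonob → fukunub   [vowel merger]
  giving Kuvatish fukunub.
*fukanob is the unique common source.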